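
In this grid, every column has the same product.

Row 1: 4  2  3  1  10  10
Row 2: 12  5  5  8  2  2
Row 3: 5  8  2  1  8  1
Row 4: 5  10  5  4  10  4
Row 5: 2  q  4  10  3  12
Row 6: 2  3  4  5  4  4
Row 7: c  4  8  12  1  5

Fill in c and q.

c = 4, q = 2

Columns 4 and 5 each multiply to 19200, so every column has product 19200.
Column 1: 4×12×5×5×2×2 = 4800, so the missing entry is 19200 ÷ 4800 = 4.
Column 2: 2×5×8×10×3×4 = 9600, so the missing entry is 19200 ÷ 9600 = 2.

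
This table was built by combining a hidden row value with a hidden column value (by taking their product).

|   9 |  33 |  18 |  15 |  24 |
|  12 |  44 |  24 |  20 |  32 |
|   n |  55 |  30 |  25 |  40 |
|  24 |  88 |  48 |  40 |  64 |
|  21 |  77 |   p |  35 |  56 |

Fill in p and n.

Each row is a constant multiple of every other row — this is a multiplication table with the headers hidden.
Row 5 is 56/24 = 7/3 times row 1, so its entry in column 3 is 18 × 7/3 = 42.
Row 3 is 40/24 = 5/3 times row 1, so its entry in column 1 is 9 × 5/3 = 15.

p = 42, n = 15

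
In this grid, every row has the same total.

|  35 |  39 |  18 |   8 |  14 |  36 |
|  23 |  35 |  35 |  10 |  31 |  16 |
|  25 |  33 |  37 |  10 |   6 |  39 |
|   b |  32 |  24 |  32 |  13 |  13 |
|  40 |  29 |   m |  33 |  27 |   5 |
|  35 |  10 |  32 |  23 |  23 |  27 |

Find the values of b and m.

The complete rows each total 150.
Row 4 is missing 150 − 114 = 36 (since 32 + 24 + 32 + 13 + 13 = 114).
Row 5 is missing 150 − 134 = 16 (since 40 + 29 + 33 + 27 + 5 = 134).

b = 36, m = 16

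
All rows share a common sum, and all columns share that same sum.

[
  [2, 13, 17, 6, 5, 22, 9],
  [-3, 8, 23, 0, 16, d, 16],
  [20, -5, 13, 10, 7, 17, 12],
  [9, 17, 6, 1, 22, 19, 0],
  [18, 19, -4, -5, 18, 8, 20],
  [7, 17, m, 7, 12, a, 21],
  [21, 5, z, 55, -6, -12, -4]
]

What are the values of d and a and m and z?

Rows 1 and 3 both sum to 74, so that's the common total.
Row 7: 21 + 5 + 55 − 6 − 12 − 4 = 59, so its missing entry is 74 − 59 = 15.
Column 3: 17 + 23 + 13 + 6 − 4 + 15 = 70, so its missing entry is 74 − 70 = 4.
Row 6: 7 + 17 + 4 + 7 + 12 + 21 = 68, so its missing entry is 74 − 68 = 6.
Row 2: -3 + 8 + 23 + 0 + 16 + 16 = 60, so its missing entry is 74 − 60 = 14.

d = 14, a = 6, m = 4, z = 15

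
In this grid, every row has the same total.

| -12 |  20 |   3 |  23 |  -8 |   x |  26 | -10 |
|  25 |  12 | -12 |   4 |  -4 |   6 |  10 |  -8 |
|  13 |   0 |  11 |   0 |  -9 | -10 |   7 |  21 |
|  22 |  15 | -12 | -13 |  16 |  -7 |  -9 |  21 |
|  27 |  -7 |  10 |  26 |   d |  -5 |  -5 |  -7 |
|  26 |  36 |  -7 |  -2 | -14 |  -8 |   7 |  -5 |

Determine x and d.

x = -9, d = -6

The complete rows each total 33.
Row 1 is missing 33 − 42 = -9 (since -12 + 20 + 3 + 23 − 8 + 26 − 10 = 42).
Row 5 is missing 33 − 39 = -6 (since 27 − 7 + 10 + 26 − 5 − 5 − 7 = 39).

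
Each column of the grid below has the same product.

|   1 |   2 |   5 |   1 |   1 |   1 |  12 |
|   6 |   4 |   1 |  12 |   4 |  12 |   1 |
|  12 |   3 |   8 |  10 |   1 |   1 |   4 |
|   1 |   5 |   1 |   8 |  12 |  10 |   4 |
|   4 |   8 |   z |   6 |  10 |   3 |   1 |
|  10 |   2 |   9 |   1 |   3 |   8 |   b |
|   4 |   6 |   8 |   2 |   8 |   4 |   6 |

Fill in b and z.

b = 10, z = 4

Columns 4 and 6 each multiply to 11520, so every column has product 11520.
Column 7: 12×1×4×4×1×6 = 1152, so the missing entry is 11520 ÷ 1152 = 10.
Column 3: 5×1×8×1×9×8 = 2880, so the missing entry is 11520 ÷ 2880 = 4.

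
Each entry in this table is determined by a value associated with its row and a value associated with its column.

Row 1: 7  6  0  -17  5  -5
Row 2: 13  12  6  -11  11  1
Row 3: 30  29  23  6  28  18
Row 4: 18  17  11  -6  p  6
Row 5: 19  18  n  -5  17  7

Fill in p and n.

p = 16, n = 12

The difference between any two rows is the same in every column — this is an addition table with the headers hidden.
Row 4 minus row 1 is 6 − (-5) = 11, so its entry in column 5 is 5 + 11 = 16.
Row 5 minus row 1 is 7 − (-5) = 12, so its entry in column 3 is 0 + 12 = 12.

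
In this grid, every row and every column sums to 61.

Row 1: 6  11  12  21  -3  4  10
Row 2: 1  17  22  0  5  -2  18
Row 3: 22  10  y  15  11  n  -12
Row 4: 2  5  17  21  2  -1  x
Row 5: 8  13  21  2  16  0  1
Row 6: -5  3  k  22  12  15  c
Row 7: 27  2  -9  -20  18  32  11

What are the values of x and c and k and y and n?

x = 15, c = 18, k = -4, y = 2, n = 13

Row 4: 2 + 5 + 17 + 21 + 2 − 1 = 46, so its missing entry is 61 − 46 = 15.
Column 7: 10 + 18 − 12 + 15 + 1 + 11 = 43, so its missing entry is 61 − 43 = 18.
Column 6: 4 − 2 − 1 + 0 + 15 + 32 = 48, so its missing entry is 61 − 48 = 13.
Row 3: 22 + 10 + 15 + 11 + 13 − 12 = 59, so its missing entry is 61 − 59 = 2.
Row 6: -5 + 3 + 22 + 12 + 15 + 18 = 65, so its missing entry is 61 − 65 = -4.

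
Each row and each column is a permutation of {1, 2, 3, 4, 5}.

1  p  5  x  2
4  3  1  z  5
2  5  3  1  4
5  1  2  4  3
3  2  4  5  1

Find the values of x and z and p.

Cell (1,2): column 2 already has {1, 2, 3, 5} → 4.
At (row 1, col 4): row 1 already has {1, 2, 4, 5}, so the value is 3.
Cell (2,4): row 2 already has {1, 3, 4, 5} → 2.

x = 3, z = 2, p = 4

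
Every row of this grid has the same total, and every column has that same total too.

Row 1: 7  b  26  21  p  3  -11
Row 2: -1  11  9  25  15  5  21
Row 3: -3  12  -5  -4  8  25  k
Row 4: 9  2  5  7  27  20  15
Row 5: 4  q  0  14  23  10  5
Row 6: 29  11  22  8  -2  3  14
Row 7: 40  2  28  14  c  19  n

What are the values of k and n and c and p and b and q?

Rows 2 and 4 both sum to 85, so that's the common total.
The known cells in row 3 total 33, leaving 85 − 33 = 52 for the blank.
The known cells in column 7 total 96, leaving 85 − 96 = -11 for the blank.
The known cells in row 7 total 92, leaving 85 − 92 = -7 for the blank.
The known cells in column 5 total 64, leaving 85 − 64 = 21 for the blank.
The known cells in row 1 total 67, leaving 85 − 67 = 18 for the blank.
The known cells in row 5 total 56, leaving 85 − 56 = 29 for the blank.

k = 52, n = -11, c = -7, p = 21, b = 18, q = 29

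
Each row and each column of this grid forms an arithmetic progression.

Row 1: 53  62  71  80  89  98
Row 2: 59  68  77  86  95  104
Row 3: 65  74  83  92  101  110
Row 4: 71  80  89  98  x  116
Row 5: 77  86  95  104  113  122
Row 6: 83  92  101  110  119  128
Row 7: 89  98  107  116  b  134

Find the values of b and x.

Along each row the entries change by 9 per step; down each column they change by 6.
Row 7: from 89 at column 1, stepping by 9 to column 5 gives 125.
Row 4: from 71 at column 1, stepping by 9 to column 5 gives 107.

b = 125, x = 107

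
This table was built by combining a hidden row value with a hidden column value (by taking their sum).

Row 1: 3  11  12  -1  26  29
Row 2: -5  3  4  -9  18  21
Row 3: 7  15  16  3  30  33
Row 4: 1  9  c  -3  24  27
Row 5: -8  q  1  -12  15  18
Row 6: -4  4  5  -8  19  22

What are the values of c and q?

c = 10, q = 0

The difference between any two rows is the same in every column — this is an addition table with the headers hidden.
Row 4 minus row 1 is 24 − 26 = -2, so its entry in column 3 is 12 + (-2) = 10.
Row 5 minus row 1 is 15 − 26 = -11, so its entry in column 2 is 11 + (-11) = 0.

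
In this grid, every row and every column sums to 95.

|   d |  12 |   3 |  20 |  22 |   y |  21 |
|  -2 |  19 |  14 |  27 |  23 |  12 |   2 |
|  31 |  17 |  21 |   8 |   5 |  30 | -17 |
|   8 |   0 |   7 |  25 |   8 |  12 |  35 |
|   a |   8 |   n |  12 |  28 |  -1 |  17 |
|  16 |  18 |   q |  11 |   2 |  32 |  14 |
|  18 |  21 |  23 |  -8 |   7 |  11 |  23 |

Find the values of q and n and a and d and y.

q = 2, n = 25, a = 6, d = 18, y = -1

Column 6 has 12 + 30 + 12 − 1 + 32 + 11 = 96; the blank must be 95 − 96 = -1.
Row 1 has 12 + 3 + 20 + 22 − 1 + 21 = 77; the blank must be 95 − 77 = 18.
Column 1 has 18 − 2 + 31 + 8 + 16 + 18 = 89; the blank must be 95 − 89 = 6.
Row 5 has 6 + 8 + 12 + 28 − 1 + 17 = 70; the blank must be 95 − 70 = 25.
Row 6 has 16 + 18 + 11 + 2 + 32 + 14 = 93; the blank must be 95 − 93 = 2.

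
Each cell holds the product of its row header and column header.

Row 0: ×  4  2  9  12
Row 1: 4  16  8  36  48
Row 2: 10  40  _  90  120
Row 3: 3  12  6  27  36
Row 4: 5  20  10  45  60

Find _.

20

10 × 2 = 20.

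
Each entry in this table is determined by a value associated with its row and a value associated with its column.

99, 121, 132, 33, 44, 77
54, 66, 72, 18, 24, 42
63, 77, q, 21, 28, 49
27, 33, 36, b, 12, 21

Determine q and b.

Each row is a constant multiple of every other row — this is a multiplication table with the headers hidden.
Row 3 is 28/44 = 7/11 times row 1, so its entry in column 3 is 132 × 7/11 = 84.
Row 4 is 12/44 = 3/11 times row 1, so its entry in column 4 is 33 × 3/11 = 9.

q = 84, b = 9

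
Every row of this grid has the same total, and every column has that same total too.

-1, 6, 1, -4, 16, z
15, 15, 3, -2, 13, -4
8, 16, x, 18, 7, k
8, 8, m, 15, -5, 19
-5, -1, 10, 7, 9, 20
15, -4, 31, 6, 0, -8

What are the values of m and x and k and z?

m = -5, x = 0, k = -9, z = 22

Rows 2 and 5 both sum to 40, so that's the common total.
The known cells in row 4 total 45, leaving 40 − 45 = -5 for the blank.
The known cells in row 1 total 18, leaving 40 − 18 = 22 for the blank.
The known cells in column 6 total 49, leaving 40 − 49 = -9 for the blank.
The known cells in row 3 total 40, leaving 40 − 40 = 0 for the blank.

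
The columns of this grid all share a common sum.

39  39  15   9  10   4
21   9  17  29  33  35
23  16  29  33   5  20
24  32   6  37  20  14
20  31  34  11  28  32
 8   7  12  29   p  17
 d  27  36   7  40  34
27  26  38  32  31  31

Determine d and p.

d = 25, p = 20

Columns 3 and 4 both add up to 187, so every column sums to 187.
Column 1: 39 + 21 + 23 + 24 + 20 + 8 + 27 = 162, so the missing entry is 187 − 162 = 25.
Column 5: 10 + 33 + 5 + 20 + 28 + 40 + 31 = 167, so the missing entry is 187 − 167 = 20.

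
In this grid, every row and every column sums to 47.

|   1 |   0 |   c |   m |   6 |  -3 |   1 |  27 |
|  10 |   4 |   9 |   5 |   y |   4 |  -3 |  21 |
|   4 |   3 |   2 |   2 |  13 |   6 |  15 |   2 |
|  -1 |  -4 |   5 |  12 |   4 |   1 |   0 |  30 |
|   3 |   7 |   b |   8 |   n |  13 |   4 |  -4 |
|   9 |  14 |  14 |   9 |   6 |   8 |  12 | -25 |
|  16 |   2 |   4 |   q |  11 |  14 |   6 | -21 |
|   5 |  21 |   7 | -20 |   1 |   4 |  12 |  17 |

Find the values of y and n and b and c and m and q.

Row 2: 10 + 4 + 9 + 5 + 4 − 3 + 21 = 50, so its missing entry is 47 − 50 = -3.
Column 5: 6 − 3 + 13 + 4 + 6 + 11 + 1 = 38, so its missing entry is 47 − 38 = 9.
Row 5: 3 + 7 + 8 + 9 + 13 + 4 − 4 = 40, so its missing entry is 47 − 40 = 7.
Column 3: 9 + 2 + 5 + 7 + 14 + 4 + 7 = 48, so its missing entry is 47 − 48 = -1.
Row 1: 1 + 0 − 1 + 6 − 3 + 1 + 27 = 31, so its missing entry is 47 − 31 = 16.
Row 7: 16 + 2 + 4 + 11 + 14 + 6 − 21 = 32, so its missing entry is 47 − 32 = 15.

y = -3, n = 9, b = 7, c = -1, m = 16, q = 15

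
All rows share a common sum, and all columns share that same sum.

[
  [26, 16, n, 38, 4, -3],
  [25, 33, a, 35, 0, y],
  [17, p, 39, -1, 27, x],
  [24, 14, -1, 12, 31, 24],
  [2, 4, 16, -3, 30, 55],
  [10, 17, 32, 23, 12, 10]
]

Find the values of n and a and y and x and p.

n = 23, a = -5, y = 16, x = 2, p = 20

Rows 4 and 5 both sum to 104, so that's the common total.
Column 2 has 16 + 33 + 14 + 4 + 17 = 84; the blank must be 104 − 84 = 20.
Row 1 has 26 + 16 + 38 + 4 − 3 = 81; the blank must be 104 − 81 = 23.
Column 3 has 23 + 39 − 1 + 16 + 32 = 109; the blank must be 104 − 109 = -5.
Row 2 has 25 + 33 − 5 + 35 + 0 = 88; the blank must be 104 − 88 = 16.
Row 3 has 17 + 20 + 39 − 1 + 27 = 102; the blank must be 104 − 102 = 2.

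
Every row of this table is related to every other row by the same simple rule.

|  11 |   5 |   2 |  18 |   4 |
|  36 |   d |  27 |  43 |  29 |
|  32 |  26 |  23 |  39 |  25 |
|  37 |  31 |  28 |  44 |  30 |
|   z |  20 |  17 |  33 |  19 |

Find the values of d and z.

The difference between any two rows is the same in every column — this is an addition table with the headers hidden.
Row 2 minus row 1 is 27 − 2 = 25, so its entry in column 2 is 5 + 25 = 30.
Row 5 minus row 1 is 17 − 2 = 15, so its entry in column 1 is 11 + 15 = 26.

d = 30, z = 26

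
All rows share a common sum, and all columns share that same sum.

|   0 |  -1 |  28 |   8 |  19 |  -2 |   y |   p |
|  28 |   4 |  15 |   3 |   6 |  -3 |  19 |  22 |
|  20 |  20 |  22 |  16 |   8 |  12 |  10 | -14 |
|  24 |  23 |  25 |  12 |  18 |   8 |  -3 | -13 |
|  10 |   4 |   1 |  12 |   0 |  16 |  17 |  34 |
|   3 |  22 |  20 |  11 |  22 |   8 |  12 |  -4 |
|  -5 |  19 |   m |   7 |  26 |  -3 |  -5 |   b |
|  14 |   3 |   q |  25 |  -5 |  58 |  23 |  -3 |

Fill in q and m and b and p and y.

q = -21, m = 4, b = 51, p = 21, y = 21

Rows 2 and 3 both sum to 94, so that's the common total.
Column 7: 19 + 10 − 3 + 17 + 12 − 5 + 23 = 73, so its missing entry is 94 − 73 = 21.
Row 1: 0 − 1 + 28 + 8 + 19 − 2 + 21 = 73, so its missing entry is 94 − 73 = 21.
Column 8: 21 + 22 − 14 − 13 + 34 − 4 − 3 = 43, so its missing entry is 94 − 43 = 51.
Row 7: -5 + 19 + 7 + 26 − 3 − 5 + 51 = 90, so its missing entry is 94 − 90 = 4.
Row 8: 14 + 3 + 25 − 5 + 58 + 23 − 3 = 115, so its missing entry is 94 − 115 = -21.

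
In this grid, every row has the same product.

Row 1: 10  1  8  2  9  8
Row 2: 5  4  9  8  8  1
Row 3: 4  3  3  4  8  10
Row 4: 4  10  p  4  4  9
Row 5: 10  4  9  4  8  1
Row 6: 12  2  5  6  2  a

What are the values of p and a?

p = 2, a = 8

Rows 2 and 3 each multiply to 11520, so every row has product 11520.
Row 4: 4×10×4×4×9 = 5760, so the missing entry is 11520 ÷ 5760 = 2.
Row 6: 12×2×5×6×2 = 1440, so the missing entry is 11520 ÷ 1440 = 8.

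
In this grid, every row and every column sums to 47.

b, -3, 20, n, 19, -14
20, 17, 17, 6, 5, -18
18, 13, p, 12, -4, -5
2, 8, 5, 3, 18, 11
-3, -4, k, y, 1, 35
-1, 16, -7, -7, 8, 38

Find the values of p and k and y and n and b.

p = 13, k = -1, y = 19, n = 14, b = 11

The known cells in column 1 total 36, leaving 47 − 36 = 11 for the blank.
The known cells in row 1 total 33, leaving 47 − 33 = 14 for the blank.
The known cells in column 4 total 28, leaving 47 − 28 = 19 for the blank.
The known cells in row 5 total 48, leaving 47 − 48 = -1 for the blank.
The known cells in row 3 total 34, leaving 47 − 34 = 13 for the blank.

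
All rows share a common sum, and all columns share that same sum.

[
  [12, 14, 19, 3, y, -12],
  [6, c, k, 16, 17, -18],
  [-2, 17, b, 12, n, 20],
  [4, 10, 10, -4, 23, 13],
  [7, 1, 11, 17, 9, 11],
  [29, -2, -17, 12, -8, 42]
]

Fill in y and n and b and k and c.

y = 20, n = -5, b = 14, k = 19, c = 16

Rows 4 and 5 both sum to 56, so that's the common total.
Row 1: 12 + 14 + 19 + 3 − 12 = 36, so its missing entry is 56 − 36 = 20.
Column 5: 20 + 17 + 23 + 9 − 8 = 61, so its missing entry is 56 − 61 = -5.
Column 2: 14 + 17 + 10 + 1 − 2 = 40, so its missing entry is 56 − 40 = 16.
Row 2: 6 + 16 + 16 + 17 − 18 = 37, so its missing entry is 56 − 37 = 19.
Row 3: -2 + 17 + 12 − 5 + 20 = 42, so its missing entry is 56 − 42 = 14.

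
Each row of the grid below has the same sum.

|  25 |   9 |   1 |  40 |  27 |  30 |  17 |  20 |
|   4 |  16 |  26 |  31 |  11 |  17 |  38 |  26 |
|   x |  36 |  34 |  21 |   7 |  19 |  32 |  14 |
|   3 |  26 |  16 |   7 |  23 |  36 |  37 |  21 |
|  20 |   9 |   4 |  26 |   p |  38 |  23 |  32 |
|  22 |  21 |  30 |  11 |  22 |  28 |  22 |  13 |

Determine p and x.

p = 17, x = 6

Row 4 sums to 169 and so does row 6; that's the common total.
In row 5 the known cells total 152, leaving 169 − 152 = 17.
In row 3 the known cells total 163, leaving 169 − 163 = 6.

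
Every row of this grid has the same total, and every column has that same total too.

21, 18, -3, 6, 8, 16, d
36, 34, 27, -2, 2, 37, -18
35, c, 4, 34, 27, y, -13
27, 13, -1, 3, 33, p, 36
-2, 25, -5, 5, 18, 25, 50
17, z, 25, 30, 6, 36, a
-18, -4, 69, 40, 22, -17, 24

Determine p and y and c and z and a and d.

Rows 2 and 5 both sum to 116, so that's the common total.
The known cells in row 1 total 66, leaving 116 − 66 = 50 for the blank.
The known cells in column 7 total 129, leaving 116 − 129 = -13 for the blank.
The known cells in row 6 total 101, leaving 116 − 101 = 15 for the blank.
The known cells in column 2 total 101, leaving 116 − 101 = 15 for the blank.
The known cells in row 3 total 102, leaving 116 − 102 = 14 for the blank.
The known cells in row 4 total 111, leaving 116 − 111 = 5 for the blank.

p = 5, y = 14, c = 15, z = 15, a = -13, d = 50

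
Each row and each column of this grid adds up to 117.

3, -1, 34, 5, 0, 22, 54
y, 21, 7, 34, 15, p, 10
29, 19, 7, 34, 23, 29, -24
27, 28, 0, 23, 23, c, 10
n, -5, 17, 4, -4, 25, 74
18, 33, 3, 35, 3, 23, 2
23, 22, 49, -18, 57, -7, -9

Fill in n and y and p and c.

n = 6, y = 11, p = 19, c = 6

Row 5: -5 + 17 + 4 − 4 + 25 + 74 = 111, so its missing entry is 117 − 111 = 6.
Column 1: 3 + 29 + 27 + 6 + 18 + 23 = 106, so its missing entry is 117 − 106 = 11.
Row 4: 27 + 28 + 0 + 23 + 23 + 10 = 111, so its missing entry is 117 − 111 = 6.
Row 2: 11 + 21 + 7 + 34 + 15 + 10 = 98, so its missing entry is 117 − 98 = 19.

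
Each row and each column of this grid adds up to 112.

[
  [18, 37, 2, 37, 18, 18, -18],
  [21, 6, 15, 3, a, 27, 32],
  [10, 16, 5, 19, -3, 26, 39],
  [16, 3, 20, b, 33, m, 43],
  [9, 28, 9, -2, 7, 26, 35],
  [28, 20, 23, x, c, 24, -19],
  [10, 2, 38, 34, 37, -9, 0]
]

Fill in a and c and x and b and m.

a = 8, c = 12, x = 24, b = -3, m = 0

The known cells in row 2 total 104, leaving 112 − 104 = 8 for the blank.
The known cells in column 5 total 100, leaving 112 − 100 = 12 for the blank.
The known cells in row 6 total 88, leaving 112 − 88 = 24 for the blank.
The known cells in column 4 total 115, leaving 112 − 115 = -3 for the blank.
The known cells in row 4 total 112, leaving 112 − 112 = 0 for the blank.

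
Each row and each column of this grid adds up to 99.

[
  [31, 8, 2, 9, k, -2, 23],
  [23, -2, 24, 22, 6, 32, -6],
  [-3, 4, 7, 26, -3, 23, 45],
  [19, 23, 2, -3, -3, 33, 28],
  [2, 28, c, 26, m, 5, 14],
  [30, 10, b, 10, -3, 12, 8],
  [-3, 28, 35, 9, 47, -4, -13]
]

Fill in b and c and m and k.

b = 32, c = -3, m = 27, k = 28

The known cells in row 1 total 71, leaving 99 − 71 = 28 for the blank.
The known cells in column 5 total 72, leaving 99 − 72 = 27 for the blank.
The known cells in row 5 total 102, leaving 99 − 102 = -3 for the blank.
The known cells in row 6 total 67, leaving 99 − 67 = 32 for the blank.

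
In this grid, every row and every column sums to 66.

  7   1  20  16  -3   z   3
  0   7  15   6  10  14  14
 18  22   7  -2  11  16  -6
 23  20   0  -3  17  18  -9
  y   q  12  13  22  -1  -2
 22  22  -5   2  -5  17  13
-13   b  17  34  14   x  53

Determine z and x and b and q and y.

z = 22, x = -20, b = -19, q = 13, y = 9

Column 1 has 7 + 0 + 18 + 23 + 22 − 13 = 57; the blank must be 66 − 57 = 9.
Row 1 has 7 + 1 + 20 + 16 − 3 + 3 = 44; the blank must be 66 − 44 = 22.
Column 6 has 22 + 14 + 16 + 18 − 1 + 17 = 86; the blank must be 66 − 86 = -20.
Row 7 has -13 + 17 + 34 + 14 − 20 + 53 = 85; the blank must be 66 − 85 = -19.
Row 5 has 9 + 12 + 13 + 22 − 1 − 2 = 53; the blank must be 66 − 53 = 13.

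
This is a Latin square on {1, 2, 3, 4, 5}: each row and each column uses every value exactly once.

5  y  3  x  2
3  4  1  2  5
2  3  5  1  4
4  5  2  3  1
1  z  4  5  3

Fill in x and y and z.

x = 4, y = 1, z = 2

For row 1, column 4: column 4 already has {1, 2, 3, 5}; that leaves 4.
For row 1, column 2: row 1 already has {2, 3, 4, 5}; that leaves 1.
At (row 5, col 2): row 5 already has {1, 3, 4, 5}, so the value is 2.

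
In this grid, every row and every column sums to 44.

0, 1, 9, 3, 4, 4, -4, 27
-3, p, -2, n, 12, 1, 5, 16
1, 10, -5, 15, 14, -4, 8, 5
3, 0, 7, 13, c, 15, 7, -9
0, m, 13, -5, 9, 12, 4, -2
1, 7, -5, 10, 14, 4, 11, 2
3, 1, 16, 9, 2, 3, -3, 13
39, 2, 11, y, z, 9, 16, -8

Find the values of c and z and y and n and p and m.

c = 8, z = -19, y = -6, n = 5, p = 10, m = 13

Row 4 has 3 + 0 + 7 + 13 + 15 + 7 − 9 = 36; the blank must be 44 − 36 = 8.
Column 5 has 4 + 12 + 14 + 8 + 9 + 14 + 2 = 63; the blank must be 44 − 63 = -19.
Row 5 has 0 + 13 − 5 + 9 + 12 + 4 − 2 = 31; the blank must be 44 − 31 = 13.
Column 2 has 1 + 10 + 0 + 13 + 7 + 1 + 2 = 34; the blank must be 44 − 34 = 10.
Row 8 has 39 + 2 + 11 − 19 + 9 + 16 − 8 = 50; the blank must be 44 − 50 = -6.
Row 2 has -3 + 10 − 2 + 12 + 1 + 5 + 16 = 39; the blank must be 44 − 39 = 5.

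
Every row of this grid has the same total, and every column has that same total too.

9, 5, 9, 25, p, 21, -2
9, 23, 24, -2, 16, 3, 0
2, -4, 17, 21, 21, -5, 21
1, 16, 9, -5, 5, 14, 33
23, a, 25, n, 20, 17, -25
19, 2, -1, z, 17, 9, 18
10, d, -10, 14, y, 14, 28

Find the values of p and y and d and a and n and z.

Rows 2 and 3 both sum to 73, so that's the common total.
Row 1 has 9 + 5 + 9 + 25 + 21 − 2 = 67; the blank must be 73 − 67 = 6.
Column 5 has 6 + 16 + 21 + 5 + 20 + 17 = 85; the blank must be 73 − 85 = -12.
Row 7 has 10 − 10 + 14 − 12 + 14 + 28 = 44; the blank must be 73 − 44 = 29.
Row 6 has 19 + 2 − 1 + 17 + 9 + 18 = 64; the blank must be 73 − 64 = 9.
Column 4 has 25 − 2 + 21 − 5 + 9 + 14 = 62; the blank must be 73 − 62 = 11.
Row 5 has 23 + 25 + 11 + 20 + 17 − 25 = 71; the blank must be 73 − 71 = 2.

p = 6, y = -12, d = 29, a = 2, n = 11, z = 9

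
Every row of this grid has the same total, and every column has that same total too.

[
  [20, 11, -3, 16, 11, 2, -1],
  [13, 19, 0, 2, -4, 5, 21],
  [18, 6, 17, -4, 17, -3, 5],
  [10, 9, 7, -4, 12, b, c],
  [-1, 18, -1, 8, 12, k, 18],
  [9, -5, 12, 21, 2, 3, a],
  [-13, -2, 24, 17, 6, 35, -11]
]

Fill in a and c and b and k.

a = 14, c = 10, b = 12, k = 2

Rows 1 and 2 both sum to 56, so that's the common total.
Row 5 has -1 + 18 − 1 + 8 + 12 + 18 = 54; the blank must be 56 − 54 = 2.
Row 6 has 9 − 5 + 12 + 21 + 2 + 3 = 42; the blank must be 56 − 42 = 14.
Column 6 has 2 + 5 − 3 + 2 + 3 + 35 = 44; the blank must be 56 − 44 = 12.
Row 4 has 10 + 9 + 7 − 4 + 12 + 12 = 46; the blank must be 56 − 46 = 10.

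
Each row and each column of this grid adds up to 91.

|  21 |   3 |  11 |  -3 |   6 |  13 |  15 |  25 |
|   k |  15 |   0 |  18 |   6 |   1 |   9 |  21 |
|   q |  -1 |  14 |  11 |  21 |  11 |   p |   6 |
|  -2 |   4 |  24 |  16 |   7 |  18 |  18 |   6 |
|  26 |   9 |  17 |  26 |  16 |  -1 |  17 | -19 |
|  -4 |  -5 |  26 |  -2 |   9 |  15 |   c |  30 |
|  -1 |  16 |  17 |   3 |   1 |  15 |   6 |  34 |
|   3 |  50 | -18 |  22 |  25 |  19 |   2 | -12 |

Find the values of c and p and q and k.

c = 22, p = 2, q = 27, k = 21

Row 2: 15 + 0 + 18 + 6 + 1 + 9 + 21 = 70, so its missing entry is 91 − 70 = 21.
Column 1: 21 + 21 − 2 + 26 − 4 − 1 + 3 = 64, so its missing entry is 91 − 64 = 27.
Row 3: 27 − 1 + 14 + 11 + 21 + 11 + 6 = 89, so its missing entry is 91 − 89 = 2.
Row 6: -4 − 5 + 26 − 2 + 9 + 15 + 30 = 69, so its missing entry is 91 − 69 = 22.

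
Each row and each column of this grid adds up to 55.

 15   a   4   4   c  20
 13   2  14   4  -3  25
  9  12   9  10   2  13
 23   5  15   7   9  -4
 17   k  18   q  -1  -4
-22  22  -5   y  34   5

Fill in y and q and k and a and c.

Column 5 has -3 + 2 + 9 − 1 + 34 = 41; the blank must be 55 − 41 = 14.
Row 1 has 15 + 4 + 4 + 14 + 20 = 57; the blank must be 55 − 57 = -2.
Row 6 has -22 + 22 − 5 + 34 + 5 = 34; the blank must be 55 − 34 = 21.
Column 4 has 4 + 4 + 10 + 7 + 21 = 46; the blank must be 55 − 46 = 9.
Row 5 has 17 + 18 + 9 − 1 − 4 = 39; the blank must be 55 − 39 = 16.

y = 21, q = 9, k = 16, a = -2, c = 14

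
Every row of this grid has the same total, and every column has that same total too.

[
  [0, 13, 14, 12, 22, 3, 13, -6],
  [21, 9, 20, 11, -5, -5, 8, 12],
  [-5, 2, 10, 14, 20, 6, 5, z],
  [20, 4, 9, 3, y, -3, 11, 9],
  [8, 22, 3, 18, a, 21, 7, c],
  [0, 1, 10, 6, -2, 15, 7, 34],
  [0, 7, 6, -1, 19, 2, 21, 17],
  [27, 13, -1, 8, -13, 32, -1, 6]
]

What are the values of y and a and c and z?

Rows 1 and 2 both sum to 71, so that's the common total.
Row 3: -5 + 2 + 10 + 14 + 20 + 6 + 5 = 52, so its missing entry is 71 − 52 = 19.
Row 4: 20 + 4 + 9 + 3 − 3 + 11 + 9 = 53, so its missing entry is 71 − 53 = 18.
Column 5: 22 − 5 + 20 + 18 − 2 + 19 − 13 = 59, so its missing entry is 71 − 59 = 12.
Row 5: 8 + 22 + 3 + 18 + 12 + 21 + 7 = 91, so its missing entry is 71 − 91 = -20.

y = 18, a = 12, c = -20, z = 19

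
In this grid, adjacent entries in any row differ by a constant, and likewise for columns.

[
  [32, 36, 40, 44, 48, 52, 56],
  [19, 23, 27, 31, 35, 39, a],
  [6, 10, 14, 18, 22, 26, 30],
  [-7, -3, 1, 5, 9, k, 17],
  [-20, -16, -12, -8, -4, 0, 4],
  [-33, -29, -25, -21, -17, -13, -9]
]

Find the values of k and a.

k = 13, a = 43

Along each row the entries change by 4 per step; down each column they change by -13.
Row 4: from -7 at column 1, stepping by 4 to column 6 gives 13.
Row 2: from 19 at column 1, stepping by 4 to column 7 gives 43.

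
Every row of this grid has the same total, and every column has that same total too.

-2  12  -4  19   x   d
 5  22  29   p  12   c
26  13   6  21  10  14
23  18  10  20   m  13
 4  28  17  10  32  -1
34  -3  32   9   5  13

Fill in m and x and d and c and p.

m = 6, x = 25, d = 40, c = 11, p = 11

Rows 3 and 5 both sum to 90, so that's the common total.
Row 4: 23 + 18 + 10 + 20 + 13 = 84, so its missing entry is 90 − 84 = 6.
Column 5: 12 + 10 + 6 + 32 + 5 = 65, so its missing entry is 90 − 65 = 25.
Row 1: -2 + 12 − 4 + 19 + 25 = 50, so its missing entry is 90 − 50 = 40.
Column 6: 40 + 14 + 13 − 1 + 13 = 79, so its missing entry is 90 − 79 = 11.
Row 2: 5 + 22 + 29 + 12 + 11 = 79, so its missing entry is 90 − 79 = 11.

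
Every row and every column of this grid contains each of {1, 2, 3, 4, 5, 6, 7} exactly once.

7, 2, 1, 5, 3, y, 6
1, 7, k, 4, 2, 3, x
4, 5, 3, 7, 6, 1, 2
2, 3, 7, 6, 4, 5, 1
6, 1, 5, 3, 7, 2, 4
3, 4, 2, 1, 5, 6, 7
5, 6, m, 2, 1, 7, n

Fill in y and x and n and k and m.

y = 4, x = 5, n = 3, k = 6, m = 4

Cell (1,6): row 1 already has {1, 2, 3, 5, 6, 7} → 4.
For row 7, column 3: row 7 is missing {3, 4} and column 3 is missing {4, 6}; that leaves 4.
For row 2, column 3: column 3 already has {1, 2, 3, 4, 5, 7}; that leaves 6.
For row 7, column 7: row 7 already has {1, 2, 4, 5, 6, 7}; that leaves 3.
For row 2, column 7: row 2 already has {1, 2, 3, 4, 6, 7}; that leaves 5.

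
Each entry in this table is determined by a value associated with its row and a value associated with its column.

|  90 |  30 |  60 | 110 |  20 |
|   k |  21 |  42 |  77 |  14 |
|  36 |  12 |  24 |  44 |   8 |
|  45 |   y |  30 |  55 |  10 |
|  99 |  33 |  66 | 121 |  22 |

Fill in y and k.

y = 15, k = 63

Each row is a constant multiple of every other row — this is a multiplication table with the headers hidden.
Row 4 is 30/60 = 1/2 times row 1, so its entry in column 2 is 30 × 1/2 = 15.
Row 2 is 42/60 = 7/10 times row 1, so its entry in column 1 is 90 × 7/10 = 63.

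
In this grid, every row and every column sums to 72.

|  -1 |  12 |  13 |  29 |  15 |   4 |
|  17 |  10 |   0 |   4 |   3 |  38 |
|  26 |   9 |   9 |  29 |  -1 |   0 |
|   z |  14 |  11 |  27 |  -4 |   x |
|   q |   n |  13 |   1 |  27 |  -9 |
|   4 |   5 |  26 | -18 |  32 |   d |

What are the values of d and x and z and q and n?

Row 6: 4 + 5 + 26 − 18 + 32 = 49, so its missing entry is 72 − 49 = 23.
Column 2: 12 + 10 + 9 + 14 + 5 = 50, so its missing entry is 72 − 50 = 22.
Row 5: 22 + 13 + 1 + 27 − 9 = 54, so its missing entry is 72 − 54 = 18.
Column 1: -1 + 17 + 26 + 18 + 4 = 64, so its missing entry is 72 − 64 = 8.
Row 4: 8 + 14 + 11 + 27 − 4 = 56, so its missing entry is 72 − 56 = 16.

d = 23, x = 16, z = 8, q = 18, n = 22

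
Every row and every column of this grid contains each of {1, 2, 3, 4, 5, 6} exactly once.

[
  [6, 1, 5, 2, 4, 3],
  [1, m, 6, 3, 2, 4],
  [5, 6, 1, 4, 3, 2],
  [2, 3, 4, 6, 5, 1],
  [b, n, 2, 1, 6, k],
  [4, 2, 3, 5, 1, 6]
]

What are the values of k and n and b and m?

At (row 2, col 2): row 2 already has {1, 2, 3, 4, 6}, so the value is 5.
For row 5, column 6: column 6 already has {1, 2, 3, 4, 6}; that leaves 5.
Cell (5,1): column 1 already has {1, 2, 4, 5, 6} → 3.
Cell (5,2): row 5 already has {1, 2, 3, 5, 6} → 4.

k = 5, n = 4, b = 3, m = 5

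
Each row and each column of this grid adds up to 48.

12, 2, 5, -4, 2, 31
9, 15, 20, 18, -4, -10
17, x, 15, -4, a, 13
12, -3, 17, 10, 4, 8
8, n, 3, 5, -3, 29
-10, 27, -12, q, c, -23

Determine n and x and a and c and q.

n = 6, x = 1, a = 6, c = 43, q = 23

Column 4: -4 + 18 − 4 + 10 + 5 = 25, so its missing entry is 48 − 25 = 23.
Row 6: -10 + 27 − 12 + 23 − 23 = 5, so its missing entry is 48 − 5 = 43.
Column 5: 2 − 4 + 4 − 3 + 43 = 42, so its missing entry is 48 − 42 = 6.
Row 3: 17 + 15 − 4 + 6 + 13 = 47, so its missing entry is 48 − 47 = 1.
Row 5: 8 + 3 + 5 − 3 + 29 = 42, so its missing entry is 48 − 42 = 6.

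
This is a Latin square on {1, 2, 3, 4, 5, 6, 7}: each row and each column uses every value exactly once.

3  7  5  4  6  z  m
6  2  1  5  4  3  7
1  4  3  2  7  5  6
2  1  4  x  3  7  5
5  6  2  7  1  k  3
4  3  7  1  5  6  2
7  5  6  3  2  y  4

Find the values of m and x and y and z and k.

At (row 7, col 6): row 7 already has {2, 3, 4, 5, 6, 7}, so the value is 1.
At (row 1, col 7): column 7 already has {2, 3, 4, 5, 6, 7}, so the value is 1.
Cell (5,6): row 5 already has {1, 2, 3, 5, 6, 7} → 4.
At (row 4, col 4): row 4 already has {1, 2, 3, 4, 5, 7}, so the value is 6.
For row 1, column 6: row 1 already has {1, 3, 4, 5, 6, 7}; that leaves 2.

m = 1, x = 6, y = 1, z = 2, k = 4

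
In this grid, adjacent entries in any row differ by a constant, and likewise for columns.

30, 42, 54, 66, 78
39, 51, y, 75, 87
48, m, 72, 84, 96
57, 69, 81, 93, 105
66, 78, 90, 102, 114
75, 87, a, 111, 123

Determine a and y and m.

a = 99, y = 63, m = 60

Along each row the entries change by 12 per step; down each column they change by 9.
Row 6: from 75 at column 1, stepping by 12 to column 3 gives 99.
Row 2: from 39 at column 1, stepping by 12 to column 3 gives 63.
Row 3: from 48 at column 1, stepping by 12 to column 2 gives 60.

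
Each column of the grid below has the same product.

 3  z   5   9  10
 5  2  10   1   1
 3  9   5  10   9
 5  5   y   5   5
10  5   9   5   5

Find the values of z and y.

Columns 1 and 4 each multiply to 2250, so every column has product 2250.
Column 2: 2×9×5×5 = 450, so the missing entry is 2250 ÷ 450 = 5.
Column 3: 5×10×5×9 = 2250, so the missing entry is 2250 ÷ 2250 = 1.

z = 5, y = 1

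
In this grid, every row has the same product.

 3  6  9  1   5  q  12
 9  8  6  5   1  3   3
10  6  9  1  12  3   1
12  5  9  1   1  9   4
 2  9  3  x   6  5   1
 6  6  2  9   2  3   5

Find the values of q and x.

q = 2, x = 12

Rows 4 and 6 each multiply to 19440, so every row has product 19440.
Row 1: 3×6×9×1×5×12 = 9720, so the missing entry is 19440 ÷ 9720 = 2.
Row 5: 2×9×3×6×5×1 = 1620, so the missing entry is 19440 ÷ 1620 = 12.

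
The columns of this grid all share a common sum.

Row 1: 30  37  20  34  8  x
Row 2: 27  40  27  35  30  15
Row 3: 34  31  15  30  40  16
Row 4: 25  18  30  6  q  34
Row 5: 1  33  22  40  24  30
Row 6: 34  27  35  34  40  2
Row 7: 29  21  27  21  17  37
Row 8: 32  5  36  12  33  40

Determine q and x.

Column 2 sums to 212 and so does column 3; that's the common total.
In column 5 the known cells total 192, leaving 212 − 192 = 20.
In column 6 the known cells total 174, leaving 212 − 174 = 38.

q = 20, x = 38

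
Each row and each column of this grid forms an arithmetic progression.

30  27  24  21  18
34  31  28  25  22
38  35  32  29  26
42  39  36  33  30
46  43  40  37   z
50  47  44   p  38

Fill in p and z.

Along each row the entries change by -3 per step; down each column they change by 4.
Row 6: from 50 at column 1, stepping by -3 to column 4 gives 41.
Row 5: from 46 at column 1, stepping by -3 to column 5 gives 34.

p = 41, z = 34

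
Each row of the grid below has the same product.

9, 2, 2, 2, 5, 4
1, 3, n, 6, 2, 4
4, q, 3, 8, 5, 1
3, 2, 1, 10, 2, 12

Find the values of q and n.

q = 3, n = 10

Rows 1 and 4 each multiply to 1440, so every row has product 1440.
Row 3: 4×3×8×5×1 = 480, so the missing entry is 1440 ÷ 480 = 3.
Row 2: 1×3×6×2×4 = 144, so the missing entry is 1440 ÷ 144 = 10.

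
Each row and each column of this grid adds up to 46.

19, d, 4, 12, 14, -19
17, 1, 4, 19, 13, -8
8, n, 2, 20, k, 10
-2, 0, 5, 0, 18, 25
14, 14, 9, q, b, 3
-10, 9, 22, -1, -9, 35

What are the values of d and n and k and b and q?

d = 16, n = 6, k = 0, b = 10, q = -4

Row 1 has 19 + 4 + 12 + 14 − 19 = 30; the blank must be 46 − 30 = 16.
Column 2 has 16 + 1 + 0 + 14 + 9 = 40; the blank must be 46 − 40 = 6.
Row 3 has 8 + 6 + 2 + 20 + 10 = 46; the blank must be 46 − 46 = 0.
Column 5 has 14 + 13 + 0 + 18 − 9 = 36; the blank must be 46 − 36 = 10.
Row 5 has 14 + 14 + 9 + 10 + 3 = 50; the blank must be 46 − 50 = -4.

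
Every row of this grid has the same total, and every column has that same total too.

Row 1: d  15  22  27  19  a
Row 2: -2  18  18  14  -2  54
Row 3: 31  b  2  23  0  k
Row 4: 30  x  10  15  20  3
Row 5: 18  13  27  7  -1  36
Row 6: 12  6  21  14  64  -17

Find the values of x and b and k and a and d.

x = 22, b = 26, k = 18, a = 6, d = 11

Rows 2 and 5 both sum to 100, so that's the common total.
The known cells in column 1 total 89, leaving 100 − 89 = 11 for the blank.
The known cells in row 4 total 78, leaving 100 − 78 = 22 for the blank.
The known cells in column 2 total 74, leaving 100 − 74 = 26 for the blank.
The known cells in row 1 total 94, leaving 100 − 94 = 6 for the blank.
The known cells in row 3 total 82, leaving 100 − 82 = 18 for the blank.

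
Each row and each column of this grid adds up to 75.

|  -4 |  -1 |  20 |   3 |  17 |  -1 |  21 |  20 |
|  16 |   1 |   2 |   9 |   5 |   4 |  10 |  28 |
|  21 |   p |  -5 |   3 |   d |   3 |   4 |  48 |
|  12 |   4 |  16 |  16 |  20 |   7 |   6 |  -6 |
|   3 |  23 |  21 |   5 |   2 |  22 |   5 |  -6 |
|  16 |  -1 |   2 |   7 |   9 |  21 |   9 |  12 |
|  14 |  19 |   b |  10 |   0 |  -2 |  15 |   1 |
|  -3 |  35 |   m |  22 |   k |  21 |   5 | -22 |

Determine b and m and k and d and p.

b = 18, m = 1, k = 16, d = 6, p = -5

The known cells in row 7 total 57, leaving 75 − 57 = 18 for the blank.
The known cells in column 2 total 80, leaving 75 − 80 = -5 for the blank.
The known cells in row 3 total 69, leaving 75 − 69 = 6 for the blank.
The known cells in column 5 total 59, leaving 75 − 59 = 16 for the blank.
The known cells in row 8 total 74, leaving 75 − 74 = 1 for the blank.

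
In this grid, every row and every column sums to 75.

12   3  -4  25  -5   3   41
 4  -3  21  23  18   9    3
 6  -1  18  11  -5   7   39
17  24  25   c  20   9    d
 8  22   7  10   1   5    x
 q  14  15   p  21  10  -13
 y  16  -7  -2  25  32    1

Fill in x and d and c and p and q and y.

Row 7: 16 − 7 − 2 + 25 + 32 + 1 = 65, so its missing entry is 75 − 65 = 10.
Row 5: 8 + 22 + 7 + 10 + 1 + 5 = 53, so its missing entry is 75 − 53 = 22.
Column 1: 12 + 4 + 6 + 17 + 8 + 10 = 57, so its missing entry is 75 − 57 = 18.
Column 7: 41 + 3 + 39 + 22 − 13 + 1 = 93, so its missing entry is 75 − 93 = -18.
Row 4: 17 + 24 + 25 + 20 + 9 − 18 = 77, so its missing entry is 75 − 77 = -2.
Row 6: 18 + 14 + 15 + 21 + 10 − 13 = 65, so its missing entry is 75 − 65 = 10.

x = 22, d = -18, c = -2, p = 10, q = 18, y = 10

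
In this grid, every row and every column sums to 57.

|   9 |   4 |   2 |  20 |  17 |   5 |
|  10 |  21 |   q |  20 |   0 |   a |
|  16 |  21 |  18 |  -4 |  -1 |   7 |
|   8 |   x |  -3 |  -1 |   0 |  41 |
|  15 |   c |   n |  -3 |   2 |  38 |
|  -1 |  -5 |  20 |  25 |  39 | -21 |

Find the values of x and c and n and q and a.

x = 12, c = 4, n = 1, q = 19, a = -13

The known cells in column 6 total 70, leaving 57 − 70 = -13 for the blank.
The known cells in row 2 total 38, leaving 57 − 38 = 19 for the blank.
The known cells in row 4 total 45, leaving 57 − 45 = 12 for the blank.
The known cells in column 3 total 56, leaving 57 − 56 = 1 for the blank.
The known cells in row 5 total 53, leaving 57 − 53 = 4 for the blank.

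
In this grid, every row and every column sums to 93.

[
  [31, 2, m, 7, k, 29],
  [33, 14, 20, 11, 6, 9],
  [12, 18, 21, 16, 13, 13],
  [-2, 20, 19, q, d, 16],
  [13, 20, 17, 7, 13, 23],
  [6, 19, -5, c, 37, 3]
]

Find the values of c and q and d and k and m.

Column 3 has 20 + 21 + 19 + 17 − 5 = 72; the blank must be 93 − 72 = 21.
Row 1 has 31 + 2 + 21 + 7 + 29 = 90; the blank must be 93 − 90 = 3.
Column 5 has 3 + 6 + 13 + 13 + 37 = 72; the blank must be 93 − 72 = 21.
Row 4 has -2 + 20 + 19 + 21 + 16 = 74; the blank must be 93 − 74 = 19.
Row 6 has 6 + 19 − 5 + 37 + 3 = 60; the blank must be 93 − 60 = 33.

c = 33, q = 19, d = 21, k = 3, m = 21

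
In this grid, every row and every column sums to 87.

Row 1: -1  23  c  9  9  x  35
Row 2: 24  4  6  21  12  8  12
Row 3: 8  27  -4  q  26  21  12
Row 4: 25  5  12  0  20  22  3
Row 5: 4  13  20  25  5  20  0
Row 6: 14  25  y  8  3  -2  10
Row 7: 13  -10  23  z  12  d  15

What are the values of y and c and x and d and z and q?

y = 29, c = 1, x = 11, d = 7, z = 27, q = -3

The known cells in row 3 total 90, leaving 87 − 90 = -3 for the blank.
The known cells in column 4 total 60, leaving 87 − 60 = 27 for the blank.
The known cells in row 7 total 80, leaving 87 − 80 = 7 for the blank.
The known cells in column 6 total 76, leaving 87 − 76 = 11 for the blank.
The known cells in row 1 total 86, leaving 87 − 86 = 1 for the blank.
The known cells in row 6 total 58, leaving 87 − 58 = 29 for the blank.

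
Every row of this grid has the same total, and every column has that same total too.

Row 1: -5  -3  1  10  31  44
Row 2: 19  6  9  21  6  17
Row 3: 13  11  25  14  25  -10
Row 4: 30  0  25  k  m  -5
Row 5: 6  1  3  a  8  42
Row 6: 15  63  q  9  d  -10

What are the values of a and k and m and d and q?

a = 18, k = 6, m = 22, d = -14, q = 15

Rows 1 and 2 both sum to 78, so that's the common total.
Row 5 has 6 + 1 + 3 + 8 + 42 = 60; the blank must be 78 − 60 = 18.
Column 4 has 10 + 21 + 14 + 18 + 9 = 72; the blank must be 78 − 72 = 6.
Row 4 has 30 + 0 + 25 + 6 − 5 = 56; the blank must be 78 − 56 = 22.
Column 5 has 31 + 6 + 25 + 22 + 8 = 92; the blank must be 78 − 92 = -14.
Row 6 has 15 + 63 + 9 − 14 − 10 = 63; the blank must be 78 − 63 = 15.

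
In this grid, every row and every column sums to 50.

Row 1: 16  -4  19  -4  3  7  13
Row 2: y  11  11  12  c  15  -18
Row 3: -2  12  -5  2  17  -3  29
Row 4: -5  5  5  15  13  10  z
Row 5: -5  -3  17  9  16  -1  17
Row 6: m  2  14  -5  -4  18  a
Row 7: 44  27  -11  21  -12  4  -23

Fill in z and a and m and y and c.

The known cells in column 5 total 33, leaving 50 − 33 = 17 for the blank.
The known cells in row 4 total 43, leaving 50 − 43 = 7 for the blank.
The known cells in column 7 total 25, leaving 50 − 25 = 25 for the blank.
The known cells in row 6 total 50, leaving 50 − 50 = 0 for the blank.
The known cells in row 2 total 48, leaving 50 − 48 = 2 for the blank.

z = 7, a = 25, m = 0, y = 2, c = 17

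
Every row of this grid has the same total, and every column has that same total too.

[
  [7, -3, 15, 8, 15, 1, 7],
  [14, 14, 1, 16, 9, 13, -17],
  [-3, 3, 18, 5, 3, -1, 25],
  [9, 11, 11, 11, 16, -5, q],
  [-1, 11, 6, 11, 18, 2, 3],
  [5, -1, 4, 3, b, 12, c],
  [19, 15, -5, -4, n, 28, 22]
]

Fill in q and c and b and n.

q = -3, c = 13, b = 14, n = -25

Rows 1 and 2 both sum to 50, so that's the common total.
Row 7 has 19 + 15 − 5 − 4 + 28 + 22 = 75; the blank must be 50 − 75 = -25.
Column 5 has 15 + 9 + 3 + 16 + 18 − 25 = 36; the blank must be 50 − 36 = 14.
Row 6 has 5 − 1 + 4 + 3 + 14 + 12 = 37; the blank must be 50 − 37 = 13.
Row 4 has 9 + 11 + 11 + 11 + 16 − 5 = 53; the blank must be 50 − 53 = -3.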